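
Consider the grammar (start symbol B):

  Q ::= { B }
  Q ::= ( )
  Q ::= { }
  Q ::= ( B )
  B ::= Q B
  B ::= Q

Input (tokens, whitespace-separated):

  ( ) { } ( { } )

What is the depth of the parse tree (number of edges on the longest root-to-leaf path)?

6

[B [Q ( )] [B [Q { }] [B [Q ( [B [Q { }]] )]]]]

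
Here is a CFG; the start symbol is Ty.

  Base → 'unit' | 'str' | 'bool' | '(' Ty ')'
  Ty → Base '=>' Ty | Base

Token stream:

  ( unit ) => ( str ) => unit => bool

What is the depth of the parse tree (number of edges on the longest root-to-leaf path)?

5

[Ty [Base ( [Ty [Base unit]] )] => [Ty [Base ( [Ty [Base str]] )] => [Ty [Base unit] => [Ty [Base bool]]]]]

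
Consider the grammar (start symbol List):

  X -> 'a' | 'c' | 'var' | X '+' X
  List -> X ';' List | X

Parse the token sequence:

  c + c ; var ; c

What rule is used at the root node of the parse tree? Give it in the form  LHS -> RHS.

List -> X ';' List

[List [X [X c] + [X c]] ; [List [X var] ; [List [X c]]]]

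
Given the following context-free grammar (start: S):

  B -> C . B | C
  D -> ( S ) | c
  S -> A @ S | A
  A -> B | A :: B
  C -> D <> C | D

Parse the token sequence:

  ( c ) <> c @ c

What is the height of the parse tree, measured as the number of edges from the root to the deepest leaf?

[S [A [B [C [D ( [S [A [B [C [D c]]]]] )] <> [C [D c]]]]] @ [S [A [B [C [D c]]]]]]

10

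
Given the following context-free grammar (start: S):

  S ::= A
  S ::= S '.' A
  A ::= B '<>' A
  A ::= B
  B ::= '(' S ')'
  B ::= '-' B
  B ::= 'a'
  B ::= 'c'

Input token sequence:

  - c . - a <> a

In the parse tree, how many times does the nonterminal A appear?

3

[S [S [A [B - [B c]]]] . [A [B - [B a]] <> [A [B a]]]]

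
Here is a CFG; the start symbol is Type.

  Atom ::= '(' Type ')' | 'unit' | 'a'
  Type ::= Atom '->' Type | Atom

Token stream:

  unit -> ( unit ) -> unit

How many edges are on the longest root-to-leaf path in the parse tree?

[Type [Atom unit] -> [Type [Atom ( [Type [Atom unit]] )] -> [Type [Atom unit]]]]

5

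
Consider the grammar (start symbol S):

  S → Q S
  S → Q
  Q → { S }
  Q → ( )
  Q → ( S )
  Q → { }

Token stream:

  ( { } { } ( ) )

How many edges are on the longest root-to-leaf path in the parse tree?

6

[S [Q ( [S [Q { }] [S [Q { }] [S [Q ( )]]]] )]]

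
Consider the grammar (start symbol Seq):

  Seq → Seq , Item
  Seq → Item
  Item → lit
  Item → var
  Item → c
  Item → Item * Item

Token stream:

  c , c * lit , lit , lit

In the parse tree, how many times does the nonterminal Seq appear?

4

[Seq [Seq [Seq [Seq [Item c]] , [Item [Item c] * [Item lit]]] , [Item lit]] , [Item lit]]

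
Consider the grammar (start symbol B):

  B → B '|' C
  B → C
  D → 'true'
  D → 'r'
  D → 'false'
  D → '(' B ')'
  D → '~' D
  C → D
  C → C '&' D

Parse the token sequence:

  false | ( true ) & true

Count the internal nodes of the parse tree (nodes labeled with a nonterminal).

[B [B [C [D false]]] | [C [C [D ( [B [C [D true]]] )]] & [D true]]]

11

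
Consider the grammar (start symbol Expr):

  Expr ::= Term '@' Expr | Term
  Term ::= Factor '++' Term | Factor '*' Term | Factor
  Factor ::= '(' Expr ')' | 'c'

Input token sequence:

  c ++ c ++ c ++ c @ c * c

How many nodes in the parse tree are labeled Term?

6

[Expr [Term [Factor c] ++ [Term [Factor c] ++ [Term [Factor c] ++ [Term [Factor c]]]]] @ [Expr [Term [Factor c] * [Term [Factor c]]]]]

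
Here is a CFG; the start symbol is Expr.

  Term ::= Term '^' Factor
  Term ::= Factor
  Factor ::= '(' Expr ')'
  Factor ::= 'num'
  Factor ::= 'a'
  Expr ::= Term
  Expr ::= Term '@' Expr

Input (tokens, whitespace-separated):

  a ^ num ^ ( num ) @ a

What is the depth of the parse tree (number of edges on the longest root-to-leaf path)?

[Expr [Term [Term [Term [Factor a]] ^ [Factor num]] ^ [Factor ( [Expr [Term [Factor num]]] )]] @ [Expr [Term [Factor a]]]]

6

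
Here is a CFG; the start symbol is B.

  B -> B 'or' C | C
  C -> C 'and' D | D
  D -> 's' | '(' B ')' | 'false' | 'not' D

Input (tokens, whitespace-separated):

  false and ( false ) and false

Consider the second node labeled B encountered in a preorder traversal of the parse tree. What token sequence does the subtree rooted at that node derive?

[B [C [C [C [D false]] and [D ( [B [C [D false]]] )]] and [D false]]]

false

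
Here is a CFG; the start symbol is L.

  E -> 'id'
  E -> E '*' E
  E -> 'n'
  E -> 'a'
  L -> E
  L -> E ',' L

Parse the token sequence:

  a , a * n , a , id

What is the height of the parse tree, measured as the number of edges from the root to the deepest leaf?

[L [E a] , [L [E [E a] * [E n]] , [L [E a] , [L [E id]]]]]

5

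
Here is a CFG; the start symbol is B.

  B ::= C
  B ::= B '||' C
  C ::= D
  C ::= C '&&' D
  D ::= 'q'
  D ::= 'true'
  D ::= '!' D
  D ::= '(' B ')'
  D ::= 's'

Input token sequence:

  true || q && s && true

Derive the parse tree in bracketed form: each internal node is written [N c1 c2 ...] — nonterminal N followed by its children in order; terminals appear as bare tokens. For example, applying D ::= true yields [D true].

[B [B [C [D true]]] || [C [C [C [D q]] && [D s]] && [D true]]]

B
B || C
C || C
D || C
true || C
true || C && D
true || C && D && D
true || D && D && D
true || q && D && D
true || q && s && D
true || q && s && true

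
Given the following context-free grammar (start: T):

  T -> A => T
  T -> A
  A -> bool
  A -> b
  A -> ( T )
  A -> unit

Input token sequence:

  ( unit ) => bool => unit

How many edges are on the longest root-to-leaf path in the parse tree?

4

[T [A ( [T [A unit]] )] => [T [A bool] => [T [A unit]]]]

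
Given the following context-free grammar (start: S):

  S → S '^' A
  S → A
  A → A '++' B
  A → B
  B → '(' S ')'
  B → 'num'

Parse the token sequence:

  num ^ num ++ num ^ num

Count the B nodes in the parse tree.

[S [S [S [A [B num]]] ^ [A [A [B num]] ++ [B num]]] ^ [A [B num]]]

4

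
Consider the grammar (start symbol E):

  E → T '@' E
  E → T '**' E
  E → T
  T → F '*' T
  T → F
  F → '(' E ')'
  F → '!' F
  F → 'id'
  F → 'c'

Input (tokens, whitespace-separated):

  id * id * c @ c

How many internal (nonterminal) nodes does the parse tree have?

[E [T [F id] * [T [F id] * [T [F c]]]] @ [E [T [F c]]]]

10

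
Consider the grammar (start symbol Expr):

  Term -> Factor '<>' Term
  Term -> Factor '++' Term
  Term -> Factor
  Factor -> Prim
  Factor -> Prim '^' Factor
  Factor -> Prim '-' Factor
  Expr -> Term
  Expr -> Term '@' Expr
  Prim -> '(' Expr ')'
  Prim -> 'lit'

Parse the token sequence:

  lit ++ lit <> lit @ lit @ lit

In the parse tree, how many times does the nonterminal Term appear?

[Expr [Term [Factor [Prim lit]] ++ [Term [Factor [Prim lit]] <> [Term [Factor [Prim lit]]]]] @ [Expr [Term [Factor [Prim lit]]] @ [Expr [Term [Factor [Prim lit]]]]]]

5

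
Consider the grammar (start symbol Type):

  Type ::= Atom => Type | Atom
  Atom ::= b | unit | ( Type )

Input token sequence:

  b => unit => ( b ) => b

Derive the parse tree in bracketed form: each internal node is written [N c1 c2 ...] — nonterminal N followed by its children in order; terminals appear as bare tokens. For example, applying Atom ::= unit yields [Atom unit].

Type
Atom => Type
b => Type
b => Atom => Type
b => unit => Type
b => unit => Atom => Type
b => unit => ( Type ) => Type
b => unit => ( Atom ) => Type
b => unit => ( b ) => Type
b => unit => ( b ) => Atom
b => unit => ( b ) => b

[Type [Atom b] => [Type [Atom unit] => [Type [Atom ( [Type [Atom b]] )] => [Type [Atom b]]]]]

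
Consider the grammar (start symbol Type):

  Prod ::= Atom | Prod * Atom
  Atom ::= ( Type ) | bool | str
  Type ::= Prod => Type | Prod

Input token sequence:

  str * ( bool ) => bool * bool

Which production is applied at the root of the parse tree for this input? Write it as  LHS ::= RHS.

Type ::= Prod => Type

[Type [Prod [Prod [Atom str]] * [Atom ( [Type [Prod [Atom bool]]] )]] => [Type [Prod [Prod [Atom bool]] * [Atom bool]]]]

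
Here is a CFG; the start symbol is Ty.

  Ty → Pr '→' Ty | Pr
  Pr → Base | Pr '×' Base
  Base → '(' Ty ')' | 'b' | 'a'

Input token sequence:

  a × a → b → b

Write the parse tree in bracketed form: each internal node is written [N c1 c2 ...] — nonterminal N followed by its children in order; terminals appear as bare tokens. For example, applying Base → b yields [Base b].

Ty
Pr → Ty
Pr × Base → Ty
Base × Base → Ty
a × Base → Ty
a × a → Ty
a × a → Pr → Ty
a × a → Base → Ty
a × a → b → Ty
a × a → b → Pr
a × a → b → Base
a × a → b → b

[Ty [Pr [Pr [Base a]] × [Base a]] → [Ty [Pr [Base b]] → [Ty [Pr [Base b]]]]]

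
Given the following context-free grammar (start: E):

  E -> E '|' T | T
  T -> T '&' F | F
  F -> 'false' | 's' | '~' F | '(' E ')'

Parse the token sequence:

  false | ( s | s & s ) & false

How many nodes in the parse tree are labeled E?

4

[E [E [T [F false]]] | [T [T [F ( [E [E [T [F s]]] | [T [T [F s]] & [F s]]] )]] & [F false]]]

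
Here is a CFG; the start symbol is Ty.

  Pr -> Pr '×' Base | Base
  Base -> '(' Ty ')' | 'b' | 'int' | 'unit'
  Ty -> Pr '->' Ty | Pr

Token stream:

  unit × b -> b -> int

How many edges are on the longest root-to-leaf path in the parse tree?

5

[Ty [Pr [Pr [Base unit]] × [Base b]] -> [Ty [Pr [Base b]] -> [Ty [Pr [Base int]]]]]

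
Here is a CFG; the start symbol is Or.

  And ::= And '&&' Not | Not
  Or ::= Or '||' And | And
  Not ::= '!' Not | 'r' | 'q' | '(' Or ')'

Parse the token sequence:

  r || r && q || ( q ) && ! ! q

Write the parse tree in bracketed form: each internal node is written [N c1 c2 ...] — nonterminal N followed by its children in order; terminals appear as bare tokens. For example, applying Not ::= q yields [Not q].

[Or [Or [Or [And [Not r]]] || [And [And [Not r]] && [Not q]]] || [And [And [Not ( [Or [And [Not q]]] )]] && [Not ! [Not ! [Not q]]]]]

Or
Or || And
Or || And || And
And || And || And
Not || And || And
r || And || And
r || And && Not || And
r || Not && Not || And
r || r && Not || And
r || r && q || And
r || r && q || And && Not
r || r && q || Not && Not
r || r && q || ( Or ) && Not
r || r && q || ( And ) && Not
r || r && q || ( Not ) && Not
r || r && q || ( q ) && Not
r || r && q || ( q ) && ! Not
r || r && q || ( q ) && ! ! Not
r || r && q || ( q ) && ! ! q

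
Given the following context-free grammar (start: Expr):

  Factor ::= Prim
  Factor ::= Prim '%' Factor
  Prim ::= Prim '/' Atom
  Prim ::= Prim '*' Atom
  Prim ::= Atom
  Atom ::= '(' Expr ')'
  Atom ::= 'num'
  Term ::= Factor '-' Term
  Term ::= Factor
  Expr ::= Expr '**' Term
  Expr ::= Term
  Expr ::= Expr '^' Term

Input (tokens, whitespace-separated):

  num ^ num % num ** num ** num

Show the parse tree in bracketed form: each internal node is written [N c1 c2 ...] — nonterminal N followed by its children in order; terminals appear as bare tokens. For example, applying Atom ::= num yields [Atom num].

Expr
Expr ** Term
Expr ** Term ** Term
Expr ^ Term ** Term ** Term
Term ^ Term ** Term ** Term
Factor ^ Term ** Term ** Term
Prim ^ Term ** Term ** Term
Atom ^ Term ** Term ** Term
num ^ Term ** Term ** Term
num ^ Factor ** Term ** Term
num ^ Prim % Factor ** Term ** Term
num ^ Atom % Factor ** Term ** Term
num ^ num % Factor ** Term ** Term
num ^ num % Prim ** Term ** Term
num ^ num % Atom ** Term ** Term
num ^ num % num ** Term ** Term
num ^ num % num ** Factor ** Term
num ^ num % num ** Prim ** Term
num ^ num % num ** Atom ** Term
num ^ num % num ** num ** Term
num ^ num % num ** num ** Factor
num ^ num % num ** num ** Prim
num ^ num % num ** num ** Atom
num ^ num % num ** num ** num

[Expr [Expr [Expr [Expr [Term [Factor [Prim [Atom num]]]]] ^ [Term [Factor [Prim [Atom num]] % [Factor [Prim [Atom num]]]]]] ** [Term [Factor [Prim [Atom num]]]]] ** [Term [Factor [Prim [Atom num]]]]]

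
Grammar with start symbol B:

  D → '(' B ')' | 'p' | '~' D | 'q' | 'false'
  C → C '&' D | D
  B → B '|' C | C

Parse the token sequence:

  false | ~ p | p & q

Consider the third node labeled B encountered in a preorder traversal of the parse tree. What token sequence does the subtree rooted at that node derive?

[B [B [B [C [D false]]] | [C [D ~ [D p]]]] | [C [C [D p]] & [D q]]]

false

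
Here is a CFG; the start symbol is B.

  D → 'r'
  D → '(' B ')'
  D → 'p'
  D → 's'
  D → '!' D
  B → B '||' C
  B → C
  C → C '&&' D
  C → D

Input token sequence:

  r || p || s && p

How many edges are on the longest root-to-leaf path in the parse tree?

[B [B [B [C [D r]]] || [C [D p]]] || [C [C [D s]] && [D p]]]

5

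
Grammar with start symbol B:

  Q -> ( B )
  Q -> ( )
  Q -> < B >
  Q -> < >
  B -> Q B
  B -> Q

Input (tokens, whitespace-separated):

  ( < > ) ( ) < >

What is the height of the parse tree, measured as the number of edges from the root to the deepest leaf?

[B [Q ( [B [Q < >]] )] [B [Q ( )] [B [Q < >]]]]

4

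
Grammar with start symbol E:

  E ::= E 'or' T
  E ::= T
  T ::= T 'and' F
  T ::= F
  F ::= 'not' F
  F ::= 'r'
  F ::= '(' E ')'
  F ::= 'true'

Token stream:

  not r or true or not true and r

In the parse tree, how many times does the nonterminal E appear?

[E [E [E [T [F not [F r]]]] or [T [F true]]] or [T [T [F not [F true]]] and [F r]]]

3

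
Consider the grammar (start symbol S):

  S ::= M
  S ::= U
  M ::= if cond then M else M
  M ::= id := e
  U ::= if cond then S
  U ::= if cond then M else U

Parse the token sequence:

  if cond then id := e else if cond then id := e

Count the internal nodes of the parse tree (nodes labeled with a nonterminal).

[S [U if cond then [M id := e] else [U if cond then [S [M id := e]]]]]

6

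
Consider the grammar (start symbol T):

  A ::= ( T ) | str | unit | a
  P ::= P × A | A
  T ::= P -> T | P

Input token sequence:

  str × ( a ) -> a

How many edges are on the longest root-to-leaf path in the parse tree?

6

[T [P [P [A str]] × [A ( [T [P [A a]]] )]] -> [T [P [A a]]]]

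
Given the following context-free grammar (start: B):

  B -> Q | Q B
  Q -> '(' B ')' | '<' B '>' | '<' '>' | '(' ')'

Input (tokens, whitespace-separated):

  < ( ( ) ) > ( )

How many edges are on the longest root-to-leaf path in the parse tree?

6

[B [Q < [B [Q ( [B [Q ( )]] )]] >] [B [Q ( )]]]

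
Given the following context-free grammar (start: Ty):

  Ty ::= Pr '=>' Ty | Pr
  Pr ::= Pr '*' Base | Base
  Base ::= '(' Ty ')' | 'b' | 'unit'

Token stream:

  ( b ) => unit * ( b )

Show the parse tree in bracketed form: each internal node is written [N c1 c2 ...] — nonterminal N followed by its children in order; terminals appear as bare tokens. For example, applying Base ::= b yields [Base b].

Ty
Pr => Ty
Base => Ty
( Ty ) => Ty
( Pr ) => Ty
( Base ) => Ty
( b ) => Ty
( b ) => Pr
( b ) => Pr * Base
( b ) => Base * Base
( b ) => unit * Base
( b ) => unit * ( Ty )
( b ) => unit * ( Pr )
( b ) => unit * ( Base )
( b ) => unit * ( b )

[Ty [Pr [Base ( [Ty [Pr [Base b]]] )]] => [Ty [Pr [Pr [Base unit]] * [Base ( [Ty [Pr [Base b]]] )]]]]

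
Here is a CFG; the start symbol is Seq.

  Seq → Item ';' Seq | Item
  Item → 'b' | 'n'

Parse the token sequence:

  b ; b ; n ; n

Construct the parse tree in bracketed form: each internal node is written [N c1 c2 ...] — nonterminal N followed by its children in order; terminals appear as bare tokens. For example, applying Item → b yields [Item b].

Seq
Item ; Seq
b ; Seq
b ; Item ; Seq
b ; b ; Seq
b ; b ; Item ; Seq
b ; b ; n ; Seq
b ; b ; n ; Item
b ; b ; n ; n

[Seq [Item b] ; [Seq [Item b] ; [Seq [Item n] ; [Seq [Item n]]]]]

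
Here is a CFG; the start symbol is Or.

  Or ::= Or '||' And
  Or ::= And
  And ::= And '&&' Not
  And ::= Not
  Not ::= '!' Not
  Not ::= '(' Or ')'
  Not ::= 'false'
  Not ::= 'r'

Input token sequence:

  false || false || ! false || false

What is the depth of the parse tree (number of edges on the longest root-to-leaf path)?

6

[Or [Or [Or [Or [And [Not false]]] || [And [Not false]]] || [And [Not ! [Not false]]]] || [And [Not false]]]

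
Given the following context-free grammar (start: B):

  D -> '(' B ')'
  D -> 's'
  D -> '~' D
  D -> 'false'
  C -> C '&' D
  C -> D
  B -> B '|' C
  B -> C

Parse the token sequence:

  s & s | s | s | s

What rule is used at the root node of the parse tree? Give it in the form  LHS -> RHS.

B -> B '|' C

[B [B [B [B [C [C [D s]] & [D s]]] | [C [D s]]] | [C [D s]]] | [C [D s]]]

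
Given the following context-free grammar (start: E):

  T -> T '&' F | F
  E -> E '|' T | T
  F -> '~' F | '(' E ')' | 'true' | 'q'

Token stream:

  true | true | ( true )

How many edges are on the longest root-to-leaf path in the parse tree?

6

[E [E [E [T [F true]]] | [T [F true]]] | [T [F ( [E [T [F true]]] )]]]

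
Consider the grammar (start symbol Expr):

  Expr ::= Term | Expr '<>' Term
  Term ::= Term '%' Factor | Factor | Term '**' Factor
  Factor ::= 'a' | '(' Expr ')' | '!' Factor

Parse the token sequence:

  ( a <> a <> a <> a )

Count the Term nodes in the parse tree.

5

[Expr [Term [Factor ( [Expr [Expr [Expr [Expr [Term [Factor a]]] <> [Term [Factor a]]] <> [Term [Factor a]]] <> [Term [Factor a]]] )]]]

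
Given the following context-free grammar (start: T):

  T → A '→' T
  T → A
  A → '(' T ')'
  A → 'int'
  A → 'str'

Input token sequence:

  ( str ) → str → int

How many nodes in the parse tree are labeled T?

[T [A ( [T [A str]] )] → [T [A str] → [T [A int]]]]

4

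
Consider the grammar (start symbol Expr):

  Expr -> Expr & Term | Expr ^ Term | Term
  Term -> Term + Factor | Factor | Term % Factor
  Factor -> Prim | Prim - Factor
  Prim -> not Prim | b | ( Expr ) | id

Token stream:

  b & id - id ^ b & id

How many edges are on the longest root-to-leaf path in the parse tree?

7

[Expr [Expr [Expr [Expr [Term [Factor [Prim b]]]] & [Term [Factor [Prim id] - [Factor [Prim id]]]]] ^ [Term [Factor [Prim b]]]] & [Term [Factor [Prim id]]]]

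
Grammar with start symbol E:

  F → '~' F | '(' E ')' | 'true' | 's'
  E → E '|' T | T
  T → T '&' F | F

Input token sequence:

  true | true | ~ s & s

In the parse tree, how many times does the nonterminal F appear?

[E [E [E [T [F true]]] | [T [F true]]] | [T [T [F ~ [F s]]] & [F s]]]

5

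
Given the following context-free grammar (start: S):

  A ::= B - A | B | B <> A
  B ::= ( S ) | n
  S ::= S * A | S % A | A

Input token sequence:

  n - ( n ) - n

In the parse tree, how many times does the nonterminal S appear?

2

[S [A [B n] - [A [B ( [S [A [B n]]] )] - [A [B n]]]]]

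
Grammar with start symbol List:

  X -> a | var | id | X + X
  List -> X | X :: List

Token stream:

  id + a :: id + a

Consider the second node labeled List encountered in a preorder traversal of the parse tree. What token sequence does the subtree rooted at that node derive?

[List [X [X id] + [X a]] :: [List [X [X id] + [X a]]]]

id + a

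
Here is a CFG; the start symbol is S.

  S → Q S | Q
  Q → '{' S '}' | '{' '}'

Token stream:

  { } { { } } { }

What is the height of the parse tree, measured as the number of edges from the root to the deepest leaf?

[S [Q { }] [S [Q { [S [Q { }]] }] [S [Q { }]]]]

5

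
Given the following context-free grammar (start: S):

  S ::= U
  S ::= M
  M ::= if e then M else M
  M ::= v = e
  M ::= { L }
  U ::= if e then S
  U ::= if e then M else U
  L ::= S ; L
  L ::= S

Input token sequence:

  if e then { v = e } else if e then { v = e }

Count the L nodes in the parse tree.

[S [U if e then [M { [L [S [M v = e]]] }] else [U if e then [S [M { [L [S [M v = e]]] }]]]]]

2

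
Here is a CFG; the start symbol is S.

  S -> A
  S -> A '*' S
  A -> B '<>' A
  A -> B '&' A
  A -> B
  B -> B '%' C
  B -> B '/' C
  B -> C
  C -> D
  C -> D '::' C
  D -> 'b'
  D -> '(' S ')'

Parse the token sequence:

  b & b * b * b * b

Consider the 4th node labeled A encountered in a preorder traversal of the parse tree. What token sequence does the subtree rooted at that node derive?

b

[S [A [B [C [D b]]] & [A [B [C [D b]]]]] * [S [A [B [C [D b]]]] * [S [A [B [C [D b]]]] * [S [A [B [C [D b]]]]]]]]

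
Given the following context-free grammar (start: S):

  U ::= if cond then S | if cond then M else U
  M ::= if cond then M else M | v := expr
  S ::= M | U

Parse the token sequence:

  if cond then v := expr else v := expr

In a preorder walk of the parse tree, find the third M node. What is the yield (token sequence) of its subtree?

[S [M if cond then [M v := expr] else [M v := expr]]]

v := expr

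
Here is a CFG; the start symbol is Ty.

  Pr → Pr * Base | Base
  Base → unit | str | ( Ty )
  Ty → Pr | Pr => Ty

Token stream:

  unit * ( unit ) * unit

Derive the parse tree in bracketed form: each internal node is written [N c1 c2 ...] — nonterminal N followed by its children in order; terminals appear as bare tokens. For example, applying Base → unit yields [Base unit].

[Ty [Pr [Pr [Pr [Base unit]] * [Base ( [Ty [Pr [Base unit]]] )]] * [Base unit]]]

Ty
Pr
Pr * Base
Pr * Base * Base
Base * Base * Base
unit * Base * Base
unit * ( Ty ) * Base
unit * ( Pr ) * Base
unit * ( Base ) * Base
unit * ( unit ) * Base
unit * ( unit ) * unit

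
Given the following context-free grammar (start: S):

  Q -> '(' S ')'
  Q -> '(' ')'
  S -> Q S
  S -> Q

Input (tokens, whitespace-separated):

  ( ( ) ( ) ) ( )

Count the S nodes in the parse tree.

4

[S [Q ( [S [Q ( )] [S [Q ( )]]] )] [S [Q ( )]]]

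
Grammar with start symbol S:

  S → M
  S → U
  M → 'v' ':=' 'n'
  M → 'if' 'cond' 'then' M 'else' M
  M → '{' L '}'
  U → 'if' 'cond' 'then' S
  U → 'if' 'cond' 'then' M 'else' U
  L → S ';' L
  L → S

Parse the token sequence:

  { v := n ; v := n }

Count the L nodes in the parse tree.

[S [M { [L [S [M v := n]] ; [L [S [M v := n]]]] }]]

2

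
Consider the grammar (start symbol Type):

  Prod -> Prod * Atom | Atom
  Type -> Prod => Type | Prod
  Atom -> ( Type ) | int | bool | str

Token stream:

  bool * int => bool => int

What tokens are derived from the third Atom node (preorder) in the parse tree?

bool

[Type [Prod [Prod [Atom bool]] * [Atom int]] => [Type [Prod [Atom bool]] => [Type [Prod [Atom int]]]]]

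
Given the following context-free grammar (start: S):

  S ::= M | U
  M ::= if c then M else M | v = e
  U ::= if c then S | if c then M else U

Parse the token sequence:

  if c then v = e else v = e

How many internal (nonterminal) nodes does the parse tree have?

[S [M if c then [M v = e] else [M v = e]]]

4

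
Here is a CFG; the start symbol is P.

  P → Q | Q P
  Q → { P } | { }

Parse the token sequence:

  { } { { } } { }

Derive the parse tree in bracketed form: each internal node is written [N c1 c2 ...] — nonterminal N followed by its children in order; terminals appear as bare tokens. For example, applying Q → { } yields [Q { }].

[P [Q { }] [P [Q { [P [Q { }]] }] [P [Q { }]]]]

P
Q P
{ } P
{ } Q P
{ } { P } P
{ } { Q } P
{ } { { } } P
{ } { { } } Q
{ } { { } } { }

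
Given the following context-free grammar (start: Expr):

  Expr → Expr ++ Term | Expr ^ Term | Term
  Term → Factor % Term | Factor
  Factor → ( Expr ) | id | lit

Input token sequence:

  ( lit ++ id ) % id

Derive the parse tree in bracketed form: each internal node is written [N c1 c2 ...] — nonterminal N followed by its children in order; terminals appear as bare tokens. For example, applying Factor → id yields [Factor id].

Expr
Term
Factor % Term
( Expr ) % Term
( Expr ++ Term ) % Term
( Term ++ Term ) % Term
( Factor ++ Term ) % Term
( lit ++ Term ) % Term
( lit ++ Factor ) % Term
( lit ++ id ) % Term
( lit ++ id ) % Factor
( lit ++ id ) % id

[Expr [Term [Factor ( [Expr [Expr [Term [Factor lit]]] ++ [Term [Factor id]]] )] % [Term [Factor id]]]]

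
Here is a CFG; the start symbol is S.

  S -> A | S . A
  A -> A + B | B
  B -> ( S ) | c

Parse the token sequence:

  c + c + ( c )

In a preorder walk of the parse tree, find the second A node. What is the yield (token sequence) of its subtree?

[S [A [A [A [B c]] + [B c]] + [B ( [S [A [B c]]] )]]]

c + c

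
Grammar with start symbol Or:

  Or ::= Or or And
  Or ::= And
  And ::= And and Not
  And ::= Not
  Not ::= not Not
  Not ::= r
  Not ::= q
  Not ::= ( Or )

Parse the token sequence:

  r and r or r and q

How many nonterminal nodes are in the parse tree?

10

[Or [Or [And [And [Not r]] and [Not r]]] or [And [And [Not r]] and [Not q]]]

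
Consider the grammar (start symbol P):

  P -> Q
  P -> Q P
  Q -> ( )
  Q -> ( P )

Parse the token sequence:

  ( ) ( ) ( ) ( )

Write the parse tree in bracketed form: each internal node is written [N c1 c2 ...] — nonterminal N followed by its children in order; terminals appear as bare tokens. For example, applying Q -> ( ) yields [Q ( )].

[P [Q ( )] [P [Q ( )] [P [Q ( )] [P [Q ( )]]]]]

P
Q P
( ) P
( ) Q P
( ) ( ) P
( ) ( ) Q P
( ) ( ) ( ) P
( ) ( ) ( ) Q
( ) ( ) ( ) ( )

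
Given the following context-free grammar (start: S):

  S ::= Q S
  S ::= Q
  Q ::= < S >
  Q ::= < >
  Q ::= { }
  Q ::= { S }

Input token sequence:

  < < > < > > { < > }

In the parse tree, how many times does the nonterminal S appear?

5

[S [Q < [S [Q < >] [S [Q < >]]] >] [S [Q { [S [Q < >]] }]]]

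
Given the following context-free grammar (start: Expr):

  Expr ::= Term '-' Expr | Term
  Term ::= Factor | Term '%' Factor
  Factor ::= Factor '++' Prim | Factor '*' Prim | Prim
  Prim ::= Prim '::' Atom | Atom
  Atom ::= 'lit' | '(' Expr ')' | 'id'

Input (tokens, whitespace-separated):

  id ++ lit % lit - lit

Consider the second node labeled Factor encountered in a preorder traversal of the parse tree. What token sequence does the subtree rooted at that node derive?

id

[Expr [Term [Term [Factor [Factor [Prim [Atom id]]] ++ [Prim [Atom lit]]]] % [Factor [Prim [Atom lit]]]] - [Expr [Term [Factor [Prim [Atom lit]]]]]]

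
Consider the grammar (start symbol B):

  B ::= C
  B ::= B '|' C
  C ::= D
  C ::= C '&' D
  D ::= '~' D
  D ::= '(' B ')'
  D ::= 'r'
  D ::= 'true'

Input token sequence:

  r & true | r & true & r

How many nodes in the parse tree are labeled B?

[B [B [C [C [D r]] & [D true]]] | [C [C [C [D r]] & [D true]] & [D r]]]

2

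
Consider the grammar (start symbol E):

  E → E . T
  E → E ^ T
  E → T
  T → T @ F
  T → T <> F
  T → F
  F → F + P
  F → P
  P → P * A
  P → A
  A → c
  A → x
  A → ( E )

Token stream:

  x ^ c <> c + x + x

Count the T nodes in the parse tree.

3

[E [E [T [F [P [A x]]]]] ^ [T [T [F [P [A c]]]] <> [F [F [F [P [A c]]] + [P [A x]]] + [P [A x]]]]]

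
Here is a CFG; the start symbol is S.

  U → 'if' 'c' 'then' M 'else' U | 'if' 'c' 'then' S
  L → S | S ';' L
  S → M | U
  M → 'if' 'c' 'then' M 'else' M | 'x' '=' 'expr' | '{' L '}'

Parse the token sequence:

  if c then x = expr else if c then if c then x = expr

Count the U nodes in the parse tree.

3

[S [U if c then [M x = expr] else [U if c then [S [U if c then [S [M x = expr]]]]]]]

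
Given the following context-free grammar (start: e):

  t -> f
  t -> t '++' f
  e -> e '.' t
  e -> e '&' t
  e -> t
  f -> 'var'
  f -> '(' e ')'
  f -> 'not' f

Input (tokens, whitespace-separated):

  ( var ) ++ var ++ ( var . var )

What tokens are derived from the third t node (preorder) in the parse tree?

( var )

[e [t [t [t [f ( [e [t [f var]]] )]] ++ [f var]] ++ [f ( [e [e [t [f var]]] . [t [f var]]] )]]]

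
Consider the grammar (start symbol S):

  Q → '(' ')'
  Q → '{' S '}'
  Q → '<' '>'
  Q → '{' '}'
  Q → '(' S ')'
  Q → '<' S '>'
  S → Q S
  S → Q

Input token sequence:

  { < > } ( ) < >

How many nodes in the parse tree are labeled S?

[S [Q { [S [Q < >]] }] [S [Q ( )] [S [Q < >]]]]

4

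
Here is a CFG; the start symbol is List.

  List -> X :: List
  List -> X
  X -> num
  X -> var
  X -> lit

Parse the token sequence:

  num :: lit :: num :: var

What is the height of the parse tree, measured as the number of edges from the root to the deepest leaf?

[List [X num] :: [List [X lit] :: [List [X num] :: [List [X var]]]]]

5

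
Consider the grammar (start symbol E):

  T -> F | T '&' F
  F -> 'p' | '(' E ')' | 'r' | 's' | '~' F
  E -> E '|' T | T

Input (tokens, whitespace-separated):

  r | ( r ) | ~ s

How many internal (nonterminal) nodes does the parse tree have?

[E [E [E [T [F r]]] | [T [F ( [E [T [F r]]] )]]] | [T [F ~ [F s]]]]

13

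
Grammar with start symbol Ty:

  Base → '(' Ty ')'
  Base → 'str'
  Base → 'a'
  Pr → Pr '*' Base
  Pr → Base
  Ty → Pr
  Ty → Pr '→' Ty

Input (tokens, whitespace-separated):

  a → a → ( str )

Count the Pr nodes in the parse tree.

4

[Ty [Pr [Base a]] → [Ty [Pr [Base a]] → [Ty [Pr [Base ( [Ty [Pr [Base str]]] )]]]]]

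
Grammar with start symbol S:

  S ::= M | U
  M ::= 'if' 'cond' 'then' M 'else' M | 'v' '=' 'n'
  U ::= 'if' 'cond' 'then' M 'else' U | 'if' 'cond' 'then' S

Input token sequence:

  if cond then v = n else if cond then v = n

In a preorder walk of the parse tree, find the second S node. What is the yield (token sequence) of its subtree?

[S [U if cond then [M v = n] else [U if cond then [S [M v = n]]]]]

v = n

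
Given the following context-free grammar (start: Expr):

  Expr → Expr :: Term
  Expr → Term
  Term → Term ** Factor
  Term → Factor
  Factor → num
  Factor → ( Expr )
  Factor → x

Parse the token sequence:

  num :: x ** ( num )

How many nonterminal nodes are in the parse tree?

[Expr [Expr [Term [Factor num]]] :: [Term [Term [Factor x]] ** [Factor ( [Expr [Term [Factor num]]] )]]]

11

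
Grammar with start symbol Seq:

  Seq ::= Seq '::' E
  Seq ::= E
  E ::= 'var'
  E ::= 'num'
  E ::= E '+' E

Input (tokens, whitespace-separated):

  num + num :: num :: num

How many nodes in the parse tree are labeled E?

5

[Seq [Seq [Seq [E [E num] + [E num]]] :: [E num]] :: [E num]]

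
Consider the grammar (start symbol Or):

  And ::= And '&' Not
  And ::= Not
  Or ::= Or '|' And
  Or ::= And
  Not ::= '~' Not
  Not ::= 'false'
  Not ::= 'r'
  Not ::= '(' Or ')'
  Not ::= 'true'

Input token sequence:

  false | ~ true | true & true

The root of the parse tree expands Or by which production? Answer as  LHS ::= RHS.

[Or [Or [Or [And [Not false]]] | [And [Not ~ [Not true]]]] | [And [And [Not true]] & [Not true]]]

Or ::= Or '|' And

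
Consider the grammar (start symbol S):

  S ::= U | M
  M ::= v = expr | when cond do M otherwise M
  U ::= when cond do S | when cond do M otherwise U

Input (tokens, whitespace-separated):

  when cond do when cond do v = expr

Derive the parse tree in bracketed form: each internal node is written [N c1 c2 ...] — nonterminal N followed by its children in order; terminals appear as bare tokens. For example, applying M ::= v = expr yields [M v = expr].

[S [U when cond do [S [U when cond do [S [M v = expr]]]]]]

S
U
when cond do S
when cond do U
when cond do when cond do S
when cond do when cond do M
when cond do when cond do v = expr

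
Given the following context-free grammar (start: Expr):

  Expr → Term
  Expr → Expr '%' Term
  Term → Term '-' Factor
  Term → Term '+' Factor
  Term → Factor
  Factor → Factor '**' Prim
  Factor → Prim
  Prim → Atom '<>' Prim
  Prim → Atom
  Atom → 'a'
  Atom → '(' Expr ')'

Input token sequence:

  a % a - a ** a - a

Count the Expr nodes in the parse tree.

2

[Expr [Expr [Term [Factor [Prim [Atom a]]]]] % [Term [Term [Term [Factor [Prim [Atom a]]]] - [Factor [Factor [Prim [Atom a]]] ** [Prim [Atom a]]]] - [Factor [Prim [Atom a]]]]]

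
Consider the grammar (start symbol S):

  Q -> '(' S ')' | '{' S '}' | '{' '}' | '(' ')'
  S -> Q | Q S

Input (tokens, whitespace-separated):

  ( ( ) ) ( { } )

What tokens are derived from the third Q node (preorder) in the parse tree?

[S [Q ( [S [Q ( )]] )] [S [Q ( [S [Q { }]] )]]]

( { } )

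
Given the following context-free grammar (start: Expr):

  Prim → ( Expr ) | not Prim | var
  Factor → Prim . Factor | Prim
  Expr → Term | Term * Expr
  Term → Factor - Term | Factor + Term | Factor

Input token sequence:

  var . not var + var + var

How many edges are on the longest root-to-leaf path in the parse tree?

[Expr [Term [Factor [Prim var] . [Factor [Prim not [Prim var]]]] + [Term [Factor [Prim var]] + [Term [Factor [Prim var]]]]]]

6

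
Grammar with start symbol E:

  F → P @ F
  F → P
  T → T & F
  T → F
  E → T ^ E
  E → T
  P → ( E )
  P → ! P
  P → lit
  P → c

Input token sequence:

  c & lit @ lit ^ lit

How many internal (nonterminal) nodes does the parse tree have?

[E [T [T [F [P c]]] & [F [P lit] @ [F [P lit]]]] ^ [E [T [F [P lit]]]]]

13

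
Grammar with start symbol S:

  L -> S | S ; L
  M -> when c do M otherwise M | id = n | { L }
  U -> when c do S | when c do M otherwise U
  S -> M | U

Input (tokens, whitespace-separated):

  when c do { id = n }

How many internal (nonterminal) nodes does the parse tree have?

7

[S [U when c do [S [M { [L [S [M id = n]]] }]]]]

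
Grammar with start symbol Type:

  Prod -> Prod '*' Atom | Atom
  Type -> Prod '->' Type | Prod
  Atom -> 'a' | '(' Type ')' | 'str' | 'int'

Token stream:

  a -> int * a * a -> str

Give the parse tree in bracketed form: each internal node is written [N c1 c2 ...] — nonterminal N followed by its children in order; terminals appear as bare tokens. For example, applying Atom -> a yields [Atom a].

[Type [Prod [Atom a]] -> [Type [Prod [Prod [Prod [Atom int]] * [Atom a]] * [Atom a]] -> [Type [Prod [Atom str]]]]]

Type
Prod -> Type
Atom -> Type
a -> Type
a -> Prod -> Type
a -> Prod * Atom -> Type
a -> Prod * Atom * Atom -> Type
a -> Atom * Atom * Atom -> Type
a -> int * Atom * Atom -> Type
a -> int * a * Atom -> Type
a -> int * a * a -> Type
a -> int * a * a -> Prod
a -> int * a * a -> Atom
a -> int * a * a -> str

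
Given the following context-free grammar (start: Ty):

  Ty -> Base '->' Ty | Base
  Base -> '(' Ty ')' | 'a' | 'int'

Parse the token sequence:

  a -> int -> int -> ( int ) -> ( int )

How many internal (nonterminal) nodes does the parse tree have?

[Ty [Base a] -> [Ty [Base int] -> [Ty [Base int] -> [Ty [Base ( [Ty [Base int]] )] -> [Ty [Base ( [Ty [Base int]] )]]]]]]

14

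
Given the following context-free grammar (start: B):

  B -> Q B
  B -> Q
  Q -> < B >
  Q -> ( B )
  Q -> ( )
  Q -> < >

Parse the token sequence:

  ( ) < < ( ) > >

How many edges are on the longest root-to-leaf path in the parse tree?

[B [Q ( )] [B [Q < [B [Q < [B [Q ( )]] >]] >]]]

7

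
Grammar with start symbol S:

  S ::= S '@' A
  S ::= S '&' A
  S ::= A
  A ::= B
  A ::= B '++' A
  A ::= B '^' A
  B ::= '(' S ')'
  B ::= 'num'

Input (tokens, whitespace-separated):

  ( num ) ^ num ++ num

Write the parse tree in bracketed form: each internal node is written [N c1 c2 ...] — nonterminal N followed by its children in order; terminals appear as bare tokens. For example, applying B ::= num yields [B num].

[S [A [B ( [S [A [B num]]] )] ^ [A [B num] ++ [A [B num]]]]]

S
A
B ^ A
( S ) ^ A
( A ) ^ A
( B ) ^ A
( num ) ^ A
( num ) ^ B ++ A
( num ) ^ num ++ A
( num ) ^ num ++ B
( num ) ^ num ++ num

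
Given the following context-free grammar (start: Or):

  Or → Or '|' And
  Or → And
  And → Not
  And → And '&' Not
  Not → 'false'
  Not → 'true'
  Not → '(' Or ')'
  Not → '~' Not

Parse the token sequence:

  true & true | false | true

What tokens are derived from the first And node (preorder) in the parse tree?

[Or [Or [Or [And [And [Not true]] & [Not true]]] | [And [Not false]]] | [And [Not true]]]

true & true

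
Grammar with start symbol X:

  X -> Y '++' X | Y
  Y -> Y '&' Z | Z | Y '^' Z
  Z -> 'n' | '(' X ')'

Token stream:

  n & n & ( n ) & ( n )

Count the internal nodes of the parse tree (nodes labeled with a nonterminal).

15

[X [Y [Y [Y [Y [Z n]] & [Z n]] & [Z ( [X [Y [Z n]]] )]] & [Z ( [X [Y [Z n]]] )]]]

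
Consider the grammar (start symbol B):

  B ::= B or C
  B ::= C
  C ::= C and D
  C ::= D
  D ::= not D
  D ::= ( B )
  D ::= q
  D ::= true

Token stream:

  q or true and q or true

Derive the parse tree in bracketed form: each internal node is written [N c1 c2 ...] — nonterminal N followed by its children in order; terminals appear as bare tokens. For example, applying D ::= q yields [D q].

B
B or C
B or C or C
C or C or C
D or C or C
q or C or C
q or C and D or C
q or D and D or C
q or true and D or C
q or true and q or C
q or true and q or D
q or true and q or true

[B [B [B [C [D q]]] or [C [C [D true]] and [D q]]] or [C [D true]]]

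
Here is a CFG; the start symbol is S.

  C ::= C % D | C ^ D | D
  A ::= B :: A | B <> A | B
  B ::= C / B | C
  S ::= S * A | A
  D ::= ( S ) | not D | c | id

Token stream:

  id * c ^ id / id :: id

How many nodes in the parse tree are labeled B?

4

[S [S [A [B [C [D id]]]]] * [A [B [C [C [D c]] ^ [D id]] / [B [C [D id]]]] :: [A [B [C [D id]]]]]]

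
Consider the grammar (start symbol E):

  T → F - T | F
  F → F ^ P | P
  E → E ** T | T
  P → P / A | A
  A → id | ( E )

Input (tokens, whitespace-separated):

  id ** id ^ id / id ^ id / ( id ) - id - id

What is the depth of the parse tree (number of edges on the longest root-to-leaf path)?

10

[E [E [T [F [P [A id]]]]] ** [T [F [F [F [P [A id]]] ^ [P [P [A id]] / [A id]]] ^ [P [P [A id]] / [A ( [E [T [F [P [A id]]]]] )]]] - [T [F [P [A id]]] - [T [F [P [A id]]]]]]]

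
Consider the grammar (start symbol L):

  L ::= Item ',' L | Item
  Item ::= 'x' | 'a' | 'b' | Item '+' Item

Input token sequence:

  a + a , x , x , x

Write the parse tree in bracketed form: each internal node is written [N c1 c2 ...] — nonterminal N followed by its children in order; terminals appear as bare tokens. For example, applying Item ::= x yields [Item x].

[L [Item [Item a] + [Item a]] , [L [Item x] , [L [Item x] , [L [Item x]]]]]

L
Item , L
Item + Item , L
a + Item , L
a + a , L
a + a , Item , L
a + a , x , L
a + a , x , Item , L
a + a , x , x , L
a + a , x , x , Item
a + a , x , x , x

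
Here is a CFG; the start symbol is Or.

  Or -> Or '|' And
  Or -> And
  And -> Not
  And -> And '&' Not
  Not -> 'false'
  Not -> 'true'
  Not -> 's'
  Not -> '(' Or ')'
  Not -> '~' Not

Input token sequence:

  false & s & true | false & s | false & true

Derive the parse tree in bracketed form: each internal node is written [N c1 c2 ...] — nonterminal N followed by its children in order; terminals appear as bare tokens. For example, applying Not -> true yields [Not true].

Or
Or | And
Or | And | And
And | And | And
And & Not | And | And
And & Not & Not | And | And
Not & Not & Not | And | And
false & Not & Not | And | And
false & s & Not | And | And
false & s & true | And | And
false & s & true | And & Not | And
false & s & true | Not & Not | And
false & s & true | false & Not | And
false & s & true | false & s | And
false & s & true | false & s | And & Not
false & s & true | false & s | Not & Not
false & s & true | false & s | false & Not
false & s & true | false & s | false & true

[Or [Or [Or [And [And [And [Not false]] & [Not s]] & [Not true]]] | [And [And [Not false]] & [Not s]]] | [And [And [Not false]] & [Not true]]]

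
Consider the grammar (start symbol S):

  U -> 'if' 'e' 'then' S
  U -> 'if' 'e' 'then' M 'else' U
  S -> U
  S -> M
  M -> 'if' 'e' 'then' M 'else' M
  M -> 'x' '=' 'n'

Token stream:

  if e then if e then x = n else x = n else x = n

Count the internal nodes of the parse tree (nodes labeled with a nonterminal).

6

[S [M if e then [M if e then [M x = n] else [M x = n]] else [M x = n]]]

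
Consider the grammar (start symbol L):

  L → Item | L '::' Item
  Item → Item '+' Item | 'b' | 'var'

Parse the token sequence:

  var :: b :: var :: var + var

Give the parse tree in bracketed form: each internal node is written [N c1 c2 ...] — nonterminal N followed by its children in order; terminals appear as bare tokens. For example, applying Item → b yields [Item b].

L
L :: Item
L :: Item :: Item
L :: Item :: Item :: Item
Item :: Item :: Item :: Item
var :: Item :: Item :: Item
var :: b :: Item :: Item
var :: b :: var :: Item
var :: b :: var :: Item + Item
var :: b :: var :: var + Item
var :: b :: var :: var + var

[L [L [L [L [Item var]] :: [Item b]] :: [Item var]] :: [Item [Item var] + [Item var]]]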